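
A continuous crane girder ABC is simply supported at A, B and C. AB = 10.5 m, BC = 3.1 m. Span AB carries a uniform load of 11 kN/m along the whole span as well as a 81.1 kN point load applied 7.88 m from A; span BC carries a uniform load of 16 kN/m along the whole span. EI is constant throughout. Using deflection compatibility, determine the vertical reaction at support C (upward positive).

R_C = -49.13 kN

Insert a hinge at B; M_B is the redundant, and each span becomes simply supported.
Discontinuity in slope at B on the released structure — sum the simple-span end rotations:
  span AB: UDL 11: wL³/(24EI) = 530.6/EI
  span AB: point load 81.1 at a = 7.88: Pab(L + a)/(6LEI) = 488.5/EI
  span BC: UDL 16: wL³/(24EI) = 19.86/EI
  relative rotation θ_0 = (1019 + 19.86)/EI = 1039/EI
A unit hogging moment at B produces rotation L₁/(3EI) + L₂/(3EI) = 4.533/EI.
Slope continuity at B: θ_0 = M_B·4.533/EI, so M_B = 1039/4.533 = 229.2 kN·m (hogging).
Span BC, ΣM about C: R_B^{BC}·3.1 = 76.88 + 229.2, so R_B^{BC} = 98.73 kN and R_C = 49.6 − 98.73 = -49.13 kN.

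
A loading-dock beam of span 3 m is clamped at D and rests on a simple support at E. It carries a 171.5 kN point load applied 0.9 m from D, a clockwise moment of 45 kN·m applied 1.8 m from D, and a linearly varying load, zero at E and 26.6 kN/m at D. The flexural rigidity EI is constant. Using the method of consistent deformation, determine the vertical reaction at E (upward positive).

R_E = 47.72 kN

Remove the prop at E; the released (primary) structure is a cantilever built in at D.
Primary-structure tip deflection at E by superposition:
  point load 171.5 at a = 0.9: Pa²(3L − a)/(6EI) = 187.5/EI
  clockwise couple 45 at a = 1.8: M₀a(2L − a)/(2EI) = 170.1/EI
  triangular load, peak 26.6 at the fixed end: w₀L⁴/(30EI) = 71.82/EI
  δ_0 = 429.5/EI
Flexibility coefficient — unit upward force at E: δ_{EE} = L³/(3EI) = 9/EI.
Compatibility at E: δ_0 − R_E·δ_{EE} = 0, so R_E = 429.5/9 = 47.72 kN.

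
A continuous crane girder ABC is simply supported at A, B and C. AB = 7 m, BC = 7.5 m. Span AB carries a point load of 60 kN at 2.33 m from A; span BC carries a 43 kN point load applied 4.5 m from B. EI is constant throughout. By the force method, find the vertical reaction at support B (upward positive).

Insert a hinge at B; M_B is the redundant, and each span becomes simply supported.
Discontinuity in slope at B on the released structure — sum the simple-span end rotations:
  span AB: point load 60 at a = 2.33: Pab(L + a)/(6LEI) = 145/EI
  span BC: point load 43 at a = 4.5: Pab(L + b)/(6LEI) = 135.4/EI
  relative rotation θ_0 = (145 + 135.4)/EI = 280.5/EI
A unit hogging moment at B produces rotation L₁/(3EI) + L₂/(3EI) = 4.833/EI.
Slope continuity at B: θ_0 = M_B·4.833/EI, so M_B = 280.5/4.833 = 58.03 kN·m (hogging).
Span AB, ΣM about A with M_B applied at B: R_B^{AB}·7 = 139.8 + 58.03, so R_B^{AB} = 28.26 kN and R_A = 60 − 28.26 = 31.74 kN.
Span BC, ΣM about C: R_B^{BC}·7.5 = 129 + 58.03, so R_B^{BC} = 24.94 kN and R_C = 43 − 24.94 = 18.06 kN.
R_B = 28.26 + 24.94 = 53.2 kN.

R_B = 53.2 kN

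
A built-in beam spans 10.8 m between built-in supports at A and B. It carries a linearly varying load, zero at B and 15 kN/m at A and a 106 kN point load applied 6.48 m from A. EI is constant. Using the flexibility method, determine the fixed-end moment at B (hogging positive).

M_B = 223.2 kN·m

Take the two fixed-end moments M_A, M_B as redundants; the released structure is the simple span AB.
On the primary (simply-supported) span, the end slopes from the loading are:
  at A: triangular load, peak 15: w₀L³/(45EI) = 419.9/EI
  at B: triangular load, peak 15: 7w₀L³/(360EI) = 367.4/EI
  at A: point load 106 at a = 6.48: Pab(L + b)/(6LEI) = 692.4/EI
  at B: point load 106 at a = 6.48: Pab(L + a)/(6LEI) = 791.3/EI
  θ_A0 = 1112/EI,  θ_B0 = 1159/EI
Flexibility coefficients: a unit moment at one end gives L/(3EI) there and L/(6EI) at the far end, so f₁₁ = f₂₂ = 3.6/EI and f₁₂ = f₂₁ = 1.8/EI.
Compatibility — zero rotation at each built-in end:
  3.6 M_A + 1.8 M_B = 1112
  1.8 M_A + 3.6 M_B = 1159
Solving the pair gives M_A = 197.4 kN·m and M_B = 223.2 kN·m (hogging).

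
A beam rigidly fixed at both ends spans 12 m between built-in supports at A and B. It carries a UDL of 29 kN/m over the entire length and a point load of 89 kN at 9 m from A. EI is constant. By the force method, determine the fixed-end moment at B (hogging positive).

M_B = 498.2 kN·m

Take the two fixed-end moments M_A, M_B as redundants; the released structure is the simple span AB.
Simple-span end rotations at A and B under the given loads:
  at A: UDL 29: wL³/(24EI) = 2088/EI
  at B: UDL 29: wL³/(24EI) = 2088/EI
  at A: point load 89 at a = 9: Pab(L + b)/(6LEI) = 500.6/EI
  at B: point load 89 at a = 9: Pab(L + a)/(6LEI) = 700.9/EI
  θ_A0 = 2589/EI,  θ_B0 = 2789/EI
Flexibility coefficients: a unit moment at one end gives L/(3EI) there and L/(6EI) at the far end, so f₁₁ = f₂₂ = 4/EI and f₁₂ = f₂₁ = 2/EI.
Compatibility — zero rotation at each built-in end:
  4 M_A + 2 M_B = 2589
  2 M_A + 4 M_B = 2789
Solving the pair gives M_A = 398.1 kN·m and M_B = 498.2 kN·m (hogging).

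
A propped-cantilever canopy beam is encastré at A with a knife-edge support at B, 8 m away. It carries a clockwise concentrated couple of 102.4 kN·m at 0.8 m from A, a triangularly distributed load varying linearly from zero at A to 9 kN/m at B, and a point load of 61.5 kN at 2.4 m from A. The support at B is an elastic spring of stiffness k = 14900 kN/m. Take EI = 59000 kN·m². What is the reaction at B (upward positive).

Choose R_B as the redundant. The primary structure is the cantilever fixed at A.
Free-end deflection of the primary structure under the applied loading (downward +):
  clockwise couple 102.4 at a = 0.8: M₀a(2L − a)/(2EI) = 622.6/EI
  triangular load, peak 9 at the free end: 11w₀L⁴/(120EI) = 3379/EI
  point load 61.5 at a = 2.4: Pa²(3L − a)/(6EI) = 1275/EI
  δ_0 = 5277/EI
Tip deflection under a unit load at B: L³/(3EI) = 170.7/EI.
With EI = 59000 kN·m²: δ_0 = 0.089442 m and δ_{BB} = 0.002893 m/kN.
Compatibility — the spring shortens by R_B/k under the reaction it provides: δ_0 − R_B·δ_{BB} = R_B/k. With 1/k = 0.000067 m/kN, R_B = δ_0 / (δ_{BB} + 1/k) = 0.089442 / (0.002893 + 0.000067) = 30.22 kN.

R_B = 30.22 kN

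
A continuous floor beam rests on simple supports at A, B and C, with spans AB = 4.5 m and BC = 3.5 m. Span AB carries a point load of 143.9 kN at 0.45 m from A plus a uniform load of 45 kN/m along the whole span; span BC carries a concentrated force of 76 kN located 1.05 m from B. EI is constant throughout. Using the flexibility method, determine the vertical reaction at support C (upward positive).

Release continuity at B by inserting a hinge; the redundant is the internal moment M_B. The primary structure is two simply-supported spans AB and BC.
End slopes at the hinge B, treating each span as simply supported:
  span AB: point load 143.9 at a = 0.45: Pab(L + a)/(6LEI) = 48.08/EI
  span AB: UDL 45: wL³/(24EI) = 170.9/EI
  span BC: point load 76 at a = 1.05: Pab(L + b)/(6LEI) = 55.39/EI
  relative rotation θ_0 = (218.9 + 55.39)/EI = 274.3/EI
A unit hogging moment at B produces rotation L₁/(3EI) + L₂/(3EI) = 2.667/EI.
Compatibility: M_B·(L₁+L₂)/(3EI) = θ_0, giving M_B = 102.9 kN·m (hogging).
Span BC, ΣM about C: R_B^{BC}·3.5 = 186.2 + 102.9, so R_B^{BC} = 82.59 kN and R_C = 76 − 82.59 = -6.593 kN.

R_C = -6.593 kN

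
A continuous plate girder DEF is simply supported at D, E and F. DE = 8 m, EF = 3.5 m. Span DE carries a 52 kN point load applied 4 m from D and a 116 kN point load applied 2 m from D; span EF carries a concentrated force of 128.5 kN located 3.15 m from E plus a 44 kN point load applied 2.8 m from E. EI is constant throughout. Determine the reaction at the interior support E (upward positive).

R_E = 134.6 kN

Insert a hinge at E; M_E is the redundant, and each span becomes simply supported.
End slopes at the hinge E, treating each span as simply supported:
  span DE: point load 52 at a = 4: Pab(L + a)/(6LEI) = 208/EI
  span DE: point load 116 at a = 2: Pab(L + a)/(6LEI) = 290/EI
  span EF: point load 128.5 at a = 3.15: Pab(L + b)/(6LEI) = 25.97/EI
  span EF: point load 44 at a = 2.8: Pab(L + b)/(6LEI) = 17.25/EI
  relative rotation θ_0 = (498 + 43.22)/EI = 541.2/EI
A unit hogging moment at E produces rotation L₁/(3EI) + L₂/(3EI) = 3.833/EI.
Compatibility: M_E·(L₁+L₂)/(3EI) = θ_0, giving M_E = 141.2 kN·m (hogging).
Span DE, ΣM about D with M_E applied at E: R_E^{DE}·8 = 440 + 141.2, so R_E^{DE} = 72.65 kN and R_D = 168 − 72.65 = 95.35 kN.
Span EF, ΣM about F: R_E^{EF}·3.5 = 75.78 + 141.2, so R_E^{EF} = 61.99 kN and R_F = 172.5 − 61.99 = 110.5 kN.
R_E = 72.65 + 61.99 = 134.6 kN.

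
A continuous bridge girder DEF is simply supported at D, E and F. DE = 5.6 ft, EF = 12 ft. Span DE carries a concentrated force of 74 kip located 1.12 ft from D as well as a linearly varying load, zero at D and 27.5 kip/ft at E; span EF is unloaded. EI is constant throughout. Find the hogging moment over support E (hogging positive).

Release continuity at E by inserting a hinge; the redundant is the internal moment M_E. The primary structure is two simply-supported spans DE and EF.
End slopes at the hinge E, treating each span as simply supported:
  span DE: point load 74 at a = 1.12: Pab(L + a)/(6LEI) = 74.26/EI
  span DE: triangular load, peak 27.5: w₀L³/(45EI) = 107.3/EI
  relative rotation θ_0 = (181.6 + 0)/EI = 181.6/EI
A unit hogging moment at E produces rotation L₁/(3EI) + L₂/(3EI) = 5.867/EI.
Slope continuity at E: θ_0 = M_E·5.867/EI, so M_E = 181.6/5.867 = 30.95 kip·ft (hogging).

M_E = 30.95 kip·ft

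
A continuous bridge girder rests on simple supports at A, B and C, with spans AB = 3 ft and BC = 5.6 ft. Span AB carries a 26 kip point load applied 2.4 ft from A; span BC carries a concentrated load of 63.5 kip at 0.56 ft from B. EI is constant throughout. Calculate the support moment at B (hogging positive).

Insert a hinge at B; M_B is the redundant, and each span becomes simply supported.
Discontinuity in slope at B on the released structure — sum the simple-span end rotations:
  span AB: point load 26 at a = 2.4: Pab(L + a)/(6LEI) = 11.23/EI
  span BC: point load 63.5 at a = 0.56: Pab(L + b)/(6LEI) = 56.75/EI
  relative rotation θ_0 = (11.23 + 56.75)/EI = 67.99/EI
A unit hogging moment at B produces rotation L₁/(3EI) + L₂/(3EI) = 2.867/EI.
Slope continuity at B: θ_0 = M_B·2.867/EI, so M_B = 67.99/2.867 = 23.72 kip·ft (hogging).

M_B = 23.72 kip·ft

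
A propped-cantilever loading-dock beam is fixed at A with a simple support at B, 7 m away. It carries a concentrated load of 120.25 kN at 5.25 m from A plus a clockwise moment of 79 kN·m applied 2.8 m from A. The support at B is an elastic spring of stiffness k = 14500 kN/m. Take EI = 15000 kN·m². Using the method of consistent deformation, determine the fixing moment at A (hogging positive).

M_A = 107.3 kN·m

Remove the prop at B; the released (primary) structure is a cantilever built in at A.
Primary-structure tip deflection at B by superposition:
  point load 120.25 at a = 5.25: Pa²(3L − a)/(6EI) = 8700/EI
  clockwise couple 79 at a = 2.8: M₀a(2L − a)/(2EI) = 1239/EI
  δ_0 = 9939/EI
Tip deflection under a unit load at B: L³/(3EI) = 114.3/EI.
With EI = 15000 kN·m²: δ_0 = 0.6626 m and δ_{BB} = 0.007622 m/kN.
Compatibility — the spring shortens by R_B/k under the reaction it provides: δ_0 − R_B·δ_{BB} = R_B/k. With 1/k = 0.000069 m/kN, R_B = δ_0 / (δ_{BB} + 1/k) = 0.6626 / (0.007622 + 0.000069) = 86.15 kN.
Moment equilibrium about A: M_A = Σ(load moments about A) − R_B·L = 710.3 − 86.15×7 = 107.3 kN·m.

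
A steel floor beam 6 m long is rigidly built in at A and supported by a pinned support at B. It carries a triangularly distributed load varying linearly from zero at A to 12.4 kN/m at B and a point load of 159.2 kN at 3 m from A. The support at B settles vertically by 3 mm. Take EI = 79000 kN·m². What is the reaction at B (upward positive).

Choose R_B as the redundant. The primary structure is the cantilever fixed at A.
Free-end deflection of the primary structure under the applied loading (downward +):
  triangular load, peak 12.4 at the free end: 11w₀L⁴/(120EI) = 1473/EI
  point load 159.2 at a = 3: Pa²(3L − a)/(6EI) = 3582/EI
  δ_0 = 5055/EI
Flexibility coefficient — unit upward force at B: δ_{BB} = L³/(3EI) = 72/EI.
With EI = 79000 kN·m²: δ_0 = 0.063989 m and δ_{BB} = 0.000911 m/kN.
Compatibility — the beam at B must follow the support down by 0.003 m: δ_0 − R_B·δ_{BB} = 0.003, so R_B = (0.063989 − 0.003)/0.000911 = 66.92 kN.

R_B = 66.92 kN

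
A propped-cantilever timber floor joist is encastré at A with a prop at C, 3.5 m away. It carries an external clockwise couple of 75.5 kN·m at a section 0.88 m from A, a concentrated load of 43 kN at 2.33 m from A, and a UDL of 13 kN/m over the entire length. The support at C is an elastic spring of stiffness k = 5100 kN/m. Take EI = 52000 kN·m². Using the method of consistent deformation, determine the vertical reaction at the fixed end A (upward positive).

R_A = 57.26 kN

Release the roller at C. Primary structure: cantilever fixed at A.
Primary-structure tip deflection at C by superposition:
  clockwise couple 75.5 at a = 0.88: M₀a(2L − a)/(2EI) = 203.3/EI
  point load 43 at a = 2.33: Pa²(3L − a)/(6EI) = 317.9/EI
  UDL 13: wL⁴/(8EI) = 243.9/EI
  δ_0 = 765/EI
Flexibility coefficient — unit upward force at C: δ_{CC} = L³/(3EI) = 14.29/EI.
With EI = 52000 kN·m²: δ_0 = 0.014712 m and δ_{CC} = 0.000275 m/kN.
Compatibility — the spring shortens by R_C/k under the reaction it provides: δ_0 − R_C·δ_{CC} = R_C/k. With 1/k = 0.000196 m/kN, R_C = δ_0 / (δ_{CC} + 1/k) = 0.014712 / (0.000275 + 0.000196) = 31.24 kN.
Vertical equilibrium: R_A = ΣP − R_C = 88.5 − 31.24 = 57.26 kN.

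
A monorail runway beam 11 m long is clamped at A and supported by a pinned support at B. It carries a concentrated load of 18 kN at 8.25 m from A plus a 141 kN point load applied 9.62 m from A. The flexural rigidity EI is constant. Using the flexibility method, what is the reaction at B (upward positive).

Release the roller at B. Primary structure: cantilever fixed at A.
Primary-structure tip deflection at B by superposition:
  point load 18 at a = 8.25: Pa²(3L − a)/(6EI) = 5054/EI
  point load 141 at a = 9.62: Pa²(3L − a)/(6EI) = 50847/EI
  δ_0 = 55900/EI
Tip deflection under a unit load at B: L³/(3EI) = 443.7/EI.
Compatibility at B: δ_0 − R_B·δ_{BB} = 0, so R_B = 55900/443.7 = 126 kN.

R_B = 126 kN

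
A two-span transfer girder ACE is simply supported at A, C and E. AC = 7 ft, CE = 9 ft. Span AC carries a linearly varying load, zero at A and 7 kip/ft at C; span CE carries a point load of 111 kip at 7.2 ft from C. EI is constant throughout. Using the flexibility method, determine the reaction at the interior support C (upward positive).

R_C = 54.77 kip

Release continuity at C by inserting a hinge; the redundant is the internal moment M_C. The primary structure is two simply-supported spans AC and CE.
End slopes at the hinge C, treating each span as simply supported:
  span AC: triangular load, peak 7: w₀L³/(45EI) = 53.36/EI
  span CE: point load 111 at a = 7.2: Pab(L + b)/(6LEI) = 287.7/EI
  relative rotation θ_0 = (53.36 + 287.7)/EI = 341.1/EI
A unit hogging moment at C produces rotation L₁/(3EI) + L₂/(3EI) = 5.333/EI.
Compatibility: M_C·(L₁+L₂)/(3EI) = θ_0, giving M_C = 63.95 kip·ft (hogging).
Span AC, ΣM about A with M_C applied at C: R_C^{AC}·7 = 114.3 + 63.95, so R_C^{AC} = 25.47 kip and R_A = 24.5 − 25.47 = -0.9691 kip.
Span CE, ΣM about E: R_C^{CE}·9 = 199.8 + 63.95, so R_C^{CE} = 29.31 kip and R_E = 111 − 29.31 = 81.69 kip.
R_C = 25.47 + 29.31 = 54.77 kip.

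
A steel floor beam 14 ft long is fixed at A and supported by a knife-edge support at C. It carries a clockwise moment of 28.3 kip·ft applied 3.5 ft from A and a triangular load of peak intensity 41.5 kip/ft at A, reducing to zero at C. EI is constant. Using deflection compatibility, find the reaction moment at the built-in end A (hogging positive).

M_A = 552 kip·ft

Take the reaction at C as the redundant and release it; the primary structure is a cantilever fixed at A.
Free-end deflection of the primary structure under the applied loading (downward +):
  clockwise couple 28.3 at a = 3.5: M₀a(2L − a)/(2EI) = 1213/EI
  triangular load, peak 41.5 at the fixed end: w₀L⁴/(30EI) = 53142/EI
  δ_0 = 54355/EI
Flexibility coefficient — unit upward force at C: δ_{CC} = L³/(3EI) = 914.7/EI.
Compatibility at C: δ_0 − R_C·δ_{CC} = 0, so R_C = 54355/914.7 = 59.43 kip.
Moment equilibrium about A: M_A = Σ(load moments about A) − R_C·L = 1384 − 59.43×14 = 552 kip·ft.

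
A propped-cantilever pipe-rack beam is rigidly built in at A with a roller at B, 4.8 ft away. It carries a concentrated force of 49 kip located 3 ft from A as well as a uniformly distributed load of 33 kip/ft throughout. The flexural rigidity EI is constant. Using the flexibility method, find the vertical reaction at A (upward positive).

Remove the prop at B; the released (primary) structure is a cantilever built in at A.
Deflection at B on the released cantilever, summing each load's contribution:
  point load 49 at a = 3: Pa²(3L − a)/(6EI) = 837.9/EI
  UDL 33: wL⁴/(8EI) = 2190/EI
  δ_0 = 3028/EI
Flexibility coefficient — unit upward force at B: δ_{BB} = L³/(3EI) = 36.86/EI.
The prop prevents deflection at B: R_B = δ_0/δ_{BB} = 3028/36.86 = 82.13 kip.
Vertical equilibrium: R_A = ΣP − R_B = 207.4 − 82.13 = 125.3 kip.

R_A = 125.3 kip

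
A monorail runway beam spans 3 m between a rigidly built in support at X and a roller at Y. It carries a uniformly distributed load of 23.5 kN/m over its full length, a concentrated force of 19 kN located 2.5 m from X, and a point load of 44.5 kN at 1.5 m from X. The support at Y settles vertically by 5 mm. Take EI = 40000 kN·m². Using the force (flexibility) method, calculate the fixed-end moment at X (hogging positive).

M_X = 122.8 kN·m

Release the roller at Y. Primary structure: cantilever fixed at X.
Downward deflection at the released point Y due to the loads:
  UDL 23.5: wL⁴/(8EI) = 237.9/EI
  point load 19 at a = 2.5: Pa²(3L − a)/(6EI) = 128.6/EI
  point load 44.5 at a = 1.5: Pa²(3L − a)/(6EI) = 125.2/EI
  δ_0 = 491.7/EI
Tip deflection under a unit load at Y: L³/(3EI) = 9/EI.
With EI = 40000 kN·m²: δ_0 = 0.012293 m and δ_{YY} = 0.000225 m/kN.
Compatibility — the beam at Y must follow the support down by 0.005 m: δ_0 − R_Y·δ_{YY} = 0.005, so R_Y = (0.012293 − 0.005)/0.000225 = 32.42 kN.
Moment equilibrium about X: M_X = Σ(load moments about X) − R_Y·L = 220 − 32.42×3 = 122.8 kN·m.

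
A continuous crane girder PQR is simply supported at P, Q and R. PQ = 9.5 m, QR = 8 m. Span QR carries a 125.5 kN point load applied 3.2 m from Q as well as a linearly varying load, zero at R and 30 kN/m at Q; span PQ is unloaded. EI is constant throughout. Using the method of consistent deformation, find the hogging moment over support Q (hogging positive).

M_Q = 146.6 kN·m

Release continuity at Q by inserting a hinge; the redundant is the internal moment M_Q. The primary structure is two simply-supported spans PQ and QR.
Discontinuity in slope at Q on the released structure — sum the simple-span end rotations:
  span QR: point load 125.5 at a = 3.2: Pab(L + b)/(6LEI) = 514/EI
  span QR: triangular load, peak 30: w₀L³/(45EI) = 341.3/EI
  relative rotation θ_0 = (0 + 855.4)/EI = 855.4/EI
A unit hogging moment at Q produces rotation L₁/(3EI) + L₂/(3EI) = 5.833/EI.
Compatibility: M_Q·(L₁+L₂)/(3EI) = θ_0, giving M_Q = 146.6 kN·m (hogging).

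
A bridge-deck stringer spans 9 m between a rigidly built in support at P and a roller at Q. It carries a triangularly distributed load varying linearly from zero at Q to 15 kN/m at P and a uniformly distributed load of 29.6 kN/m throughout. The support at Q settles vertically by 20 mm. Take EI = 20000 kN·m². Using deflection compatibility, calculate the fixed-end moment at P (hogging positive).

M_P = 395.5 kN·m

Choose R_Q as the redundant. The primary structure is the cantilever fixed at P.
Primary-structure tip deflection at Q by superposition:
  triangular load, peak 15 at the fixed end: w₀L⁴/(30EI) = 3280/EI
  UDL 29.6: wL⁴/(8EI) = 24276/EI
  δ_0 = 27556/EI
Flexibility coefficient — unit upward force at Q: δ_{QQ} = L³/(3EI) = 243/EI.
With EI = 20000 kN·m²: δ_0 = 1.3778 m and δ_{QQ} = 0.01215 m/kN.
Compatibility — the beam at Q must follow the support down by 0.02 m: δ_0 − R_Q·δ_{QQ} = 0.02, so R_Q = (1.3778 − 0.02)/0.01215 = 111.8 kN.
Moment equilibrium about P: M_P = Σ(load moments about P) − R_Q·L = 1401 − 111.8×9 = 395.5 kN·m.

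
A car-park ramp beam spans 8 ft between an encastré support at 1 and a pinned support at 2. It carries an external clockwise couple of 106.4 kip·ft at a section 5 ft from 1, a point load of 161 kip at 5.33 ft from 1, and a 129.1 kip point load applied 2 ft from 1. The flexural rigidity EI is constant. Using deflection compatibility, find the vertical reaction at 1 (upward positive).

R_1 = 178.5 kip

Remove the prop at 2; the released (primary) structure is a cantilever built in at 1.
Primary-structure tip deflection at 2 by superposition:
  clockwise couple 106.4 at a = 5: M₀a(2L − a)/(2EI) = 2926/EI
  point load 161 at a = 5.33: Pa²(3L − a)/(6EI) = 14232/EI
  point load 129.1 at a = 2: Pa²(3L − a)/(6EI) = 1893/EI
  δ_0 = 19052/EI
Tip deflection under a unit load at 2: L³/(3EI) = 170.7/EI.
The prop prevents deflection at 2: R_2 = δ_0/δ_{22} = 19052/170.7 = 111.6 kip.
Vertical equilibrium: R_1 = ΣP − R_2 = 290.1 − 111.6 = 178.5 kip.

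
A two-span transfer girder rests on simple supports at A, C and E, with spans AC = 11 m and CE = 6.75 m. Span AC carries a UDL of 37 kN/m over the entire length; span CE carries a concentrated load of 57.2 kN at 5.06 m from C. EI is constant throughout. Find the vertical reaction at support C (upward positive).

R_C = 304.8 kN

Release continuity at C by inserting a hinge; the redundant is the internal moment M_C. The primary structure is two simply-supported spans AC and CE.
Discontinuity in slope at C on the released structure — sum the simple-span end rotations:
  span AC: UDL 37: wL³/(24EI) = 2052/EI
  span CE: point load 57.2 at a = 5.06: Pab(L + b)/(6LEI) = 101.9/EI
  relative rotation θ_0 = (2052 + 101.9)/EI = 2154/EI
A unit hogging moment at C produces rotation L₁/(3EI) + L₂/(3EI) = 5.917/EI.
Slope continuity at C: θ_0 = M_C·5.917/EI, so M_C = 2154/5.917 = 364 kN·m (hogging).
Span AC, ΣM about A with M_C applied at C: R_C^{AC}·11 = 2238 + 364, so R_C^{AC} = 236.6 kN and R_A = 407 − 236.6 = 170.4 kN.
Span CE, ΣM about E: R_C^{CE}·6.75 = 96.67 + 364, so R_C^{CE} = 68.25 kN and R_E = 57.2 − 68.25 = -11.05 kN.
R_C = 236.6 + 68.25 = 304.8 kN.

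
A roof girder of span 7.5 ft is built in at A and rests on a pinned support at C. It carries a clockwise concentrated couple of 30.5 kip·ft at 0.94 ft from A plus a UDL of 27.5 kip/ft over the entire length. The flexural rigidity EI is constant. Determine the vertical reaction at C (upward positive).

R_C = 78.78 kip

Remove the prop at C; the released (primary) structure is a cantilever built in at A.
Primary-structure tip deflection at C by superposition:
  clockwise couple 30.5 at a = 0.94: M₀a(2L − a)/(2EI) = 201.6/EI
  UDL 27.5: wL⁴/(8EI) = 10876/EI
  δ_0 = 11078/EI
Flexibility coefficient — unit upward force at C: δ_{CC} = L³/(3EI) = 140.6/EI.
The prop prevents deflection at C: R_C = δ_0/δ_{CC} = 11078/140.6 = 78.78 kip.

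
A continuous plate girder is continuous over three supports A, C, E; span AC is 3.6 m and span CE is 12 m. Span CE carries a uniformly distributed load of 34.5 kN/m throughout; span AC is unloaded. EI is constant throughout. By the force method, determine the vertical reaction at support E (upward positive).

Release continuity at C by inserting a hinge; the redundant is the internal moment M_C. The primary structure is two simply-supported spans AC and CE.
End slopes at the hinge C, treating each span as simply supported:
  span CE: UDL 34.5: wL³/(24EI) = 2484/EI
  relative rotation θ_0 = (0 + 2484)/EI = 2484/EI
A unit hogging moment at C produces rotation L₁/(3EI) + L₂/(3EI) = 5.2/EI.
Compatibility: M_C·(L₁+L₂)/(3EI) = θ_0, giving M_C = 477.7 kN·m (hogging).
Span CE, ΣM about E: R_C^{CE}·12 = 2484 + 477.7, so R_C^{CE} = 246.8 kN and R_E = 414 − 246.8 = 167.2 kN.

R_E = 167.2 kN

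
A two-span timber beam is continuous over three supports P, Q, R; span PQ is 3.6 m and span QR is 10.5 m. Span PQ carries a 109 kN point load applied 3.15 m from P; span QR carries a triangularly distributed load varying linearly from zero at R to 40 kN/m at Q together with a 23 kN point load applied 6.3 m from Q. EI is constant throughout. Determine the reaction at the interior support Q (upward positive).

R_Q = 341.3 kN

Take M_Q as the redundant. Released structure: two simple spans PQ and QR with a hinge at Q.
Rotations at Q on the released spans (each span's end-slope, ×1/EI):
  span PQ: point load 109 at a = 3.15: Pab(L + a)/(6LEI) = 48.28/EI
  span QR: triangular load, peak 40: w₀L³/(45EI) = 1029/EI
  span QR: point load 23 at a = 6.3: Pab(L + b)/(6LEI) = 142/EI
  relative rotation θ_0 = (48.28 + 1171)/EI = 1219/EI
A unit hogging moment at Q produces rotation L₁/(3EI) + L₂/(3EI) = 4.7/EI.
Slope continuity at Q: θ_0 = M_Q·4.7/EI, so M_Q = 1219/4.7 = 259.4 kN·m (hogging).
Span PQ, ΣM about P with M_Q applied at Q: R_Q^{PQ}·3.6 = 343.4 + 259.4, so R_Q^{PQ} = 167.4 kN and R_P = 109 − 167.4 = -58.44 kN.
Span QR, ΣM about R: R_Q^{QR}·10.5 = 1567 + 259.4, so R_Q^{QR} = 173.9 kN and R_R = 233 − 173.9 = 59.09 kN.
R_Q = 167.4 + 173.9 = 341.3 kN.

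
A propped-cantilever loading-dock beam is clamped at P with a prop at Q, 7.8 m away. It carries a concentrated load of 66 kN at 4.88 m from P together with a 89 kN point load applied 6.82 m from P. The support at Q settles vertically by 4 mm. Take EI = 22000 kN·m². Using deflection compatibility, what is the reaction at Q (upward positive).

Release the roller at Q. Primary structure: cantilever fixed at P.
Deflection at Q on the released cantilever, summing each load's contribution:
  point load 66 at a = 4.88: Pa²(3L − a)/(6EI) = 4851/EI
  point load 89 at a = 6.82: Pa²(3L − a)/(6EI) = 11439/EI
  δ_0 = 16291/EI
Flexibility coefficient — unit upward force at Q: δ_{QQ} = L³/(3EI) = 158.2/EI.
With EI = 22000 kN·m²: δ_0 = 0.74048 m and δ_{QQ} = 0.00719 m/kN.
Compatibility — the beam at Q must follow the support down by 0.004 m: δ_0 − R_Q·δ_{QQ} = 0.004, so R_Q = (0.74048 − 0.004)/0.00719 = 102.4 kN.

R_Q = 102.4 kN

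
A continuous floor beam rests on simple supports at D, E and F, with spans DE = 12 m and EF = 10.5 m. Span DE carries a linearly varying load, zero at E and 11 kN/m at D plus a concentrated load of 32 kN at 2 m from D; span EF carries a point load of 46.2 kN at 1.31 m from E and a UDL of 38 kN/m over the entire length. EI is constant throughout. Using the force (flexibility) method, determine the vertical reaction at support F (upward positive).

Release continuity at E by inserting a hinge; the redundant is the internal moment M_E. The primary structure is two simply-supported spans DE and EF.
Discontinuity in slope at E on the released structure — sum the simple-span end rotations:
  span DE: triangular load, peak 11: 7w₀L³/(360EI) = 369.6/EI
  span DE: point load 32 at a = 2: Pab(L + a)/(6LEI) = 124.4/EI
  span EF: point load 46.2 at a = 1.31: Pab(L + b)/(6LEI) = 173.8/EI
  span EF: UDL 38: wL³/(24EI) = 1833/EI
  relative rotation θ_0 = (494 + 2007)/EI = 2501/EI
A unit hogging moment at E produces rotation L₁/(3EI) + L₂/(3EI) = 7.5/EI.
Slope continuity at E: θ_0 = M_E·7.5/EI, so M_E = 2501/7.5 = 333.4 kN·m (hogging).
Span EF, ΣM about F: R_E^{EF}·10.5 = 2519 + 333.4, so R_E^{EF} = 271.7 kN and R_F = 445.2 − 271.7 = 173.5 kN.

R_F = 173.5 kN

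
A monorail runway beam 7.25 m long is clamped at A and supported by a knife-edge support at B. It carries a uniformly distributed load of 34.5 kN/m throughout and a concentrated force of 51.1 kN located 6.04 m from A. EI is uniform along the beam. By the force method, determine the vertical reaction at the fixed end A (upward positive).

Release the roller at B. Primary structure: cantilever fixed at A.
Downward deflection at the released point B due to the loads:
  UDL 34.5: wL⁴/(8EI) = 11915/EI
  point load 51.1 at a = 6.04: Pa²(3L − a)/(6EI) = 4881/EI
  δ_0 = 16796/EI
Flexibility coefficient — unit upward force at B: δ_{BB} = L³/(3EI) = 127/EI.
The prop prevents deflection at B: R_B = δ_0/δ_{BB} = 16796/127 = 132.2 kN.
Vertical equilibrium: R_A = ΣP − R_B = 301.2 − 132.2 = 169 kN.

R_A = 169 kN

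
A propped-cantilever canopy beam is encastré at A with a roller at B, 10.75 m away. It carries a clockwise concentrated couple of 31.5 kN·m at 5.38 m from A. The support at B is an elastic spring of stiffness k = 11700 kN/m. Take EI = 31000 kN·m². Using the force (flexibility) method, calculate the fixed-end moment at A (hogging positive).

Take the reaction at B as the redundant and release it; the primary structure is a cantilever fixed at A.
Free-end deflection of the primary structure under the applied loading (downward +):
  clockwise couple 31.5 at a = 5.38: M₀a(2L − a)/(2EI) = 1366/EI
Flexibility coefficient — unit upward force at B: δ_{BB} = L³/(3EI) = 414.1/EI.
With EI = 31000 kN·m²: δ_0 = 0.044062 m and δ_{BB} = 0.013358 m/kN.
Compatibility — the spring shortens by R_B/k under the reaction it provides: δ_0 − R_B·δ_{BB} = R_B/k. With 1/k = 0.000085 m/kN, R_B = δ_0 / (δ_{BB} + 1/k) = 0.044062 / (0.013358 + 0.000085) = 3.278 kN.
Moment equilibrium about A: M_A = Σ(load moments about A) − R_B·L = 31.5 − 3.278×10.75 = -3.734 kN·m.

M_A = -3.734 kN·m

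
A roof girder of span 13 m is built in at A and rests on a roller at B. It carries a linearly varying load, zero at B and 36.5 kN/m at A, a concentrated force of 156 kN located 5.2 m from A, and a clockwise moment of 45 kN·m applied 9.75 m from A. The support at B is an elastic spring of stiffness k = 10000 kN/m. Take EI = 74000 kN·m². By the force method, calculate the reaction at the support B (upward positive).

Release the roller at B. Primary structure: cantilever fixed at A.
Free-end deflection of the primary structure under the applied loading (downward +):
  triangular load, peak 36.5 at the fixed end: w₀L⁴/(30EI) = 34749/EI
  point load 156 at a = 5.2: Pa²(3L − a)/(6EI) = 23763/EI
  clockwise couple 45 at a = 9.75: M₀a(2L − a)/(2EI) = 3565/EI
  δ_0 = 62077/EI
Flexibility coefficient — unit upward force at B: δ_{BB} = L³/(3EI) = 732.3/EI.
With EI = 74000 kN·m²: δ_0 = 0.83888 m and δ_{BB} = 0.009896 m/kN.
Compatibility — the spring shortens by R_B/k under the reaction it provides: δ_0 − R_B·δ_{BB} = R_B/k. With 1/k = 0.0001 m/kN, R_B = δ_0 / (δ_{BB} + 1/k) = 0.83888 / (0.009896 + 0.0001) = 83.92 kN.

R_B = 83.92 kN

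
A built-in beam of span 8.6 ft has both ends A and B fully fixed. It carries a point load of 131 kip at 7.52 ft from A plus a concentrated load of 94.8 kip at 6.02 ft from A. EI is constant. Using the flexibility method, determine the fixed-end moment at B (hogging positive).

Take the two fixed-end moments M_A, M_B as redundants; the released structure is the simple span AB.
End rotations of the released simple span under the applied load (×1/EI):
  at A: point load 131 at a = 7.52: Pab(L + b)/(6LEI) = 199.6/EI
  at B: point load 131 at a = 7.52: Pab(L + a)/(6LEI) = 332.4/EI
  at A: point load 94.8 at a = 6.02: Pab(L + b)/(6LEI) = 319/EI
  at B: point load 94.8 at a = 6.02: Pab(L + a)/(6LEI) = 417.2/EI
  θ_A0 = 518.6/EI,  θ_B0 = 749.6/EI
Flexibility coefficients: a unit moment at one end gives L/(3EI) there and L/(6EI) at the far end, so f₁₁ = f₂₂ = 2.867/EI and f₁₂ = f₂₁ = 1.433/EI.
Compatibility — zero rotation at each built-in end:
  2.867 M_A + 1.433 M_B = 518.6
  1.433 M_A + 2.867 M_B = 749.6
Solving the pair gives M_A = 66.9 kip·ft and M_B = 228 kip·ft (hogging).

M_B = 228 kip·ft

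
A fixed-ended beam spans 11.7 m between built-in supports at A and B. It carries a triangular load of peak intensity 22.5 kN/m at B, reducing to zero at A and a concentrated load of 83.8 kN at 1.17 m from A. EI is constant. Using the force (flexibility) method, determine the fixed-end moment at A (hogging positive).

Release both end moments; the primary structure is a simply-supported span AB with redundants M_A and M_B.
Simple-span end rotations at A and B under the given loads:
  at A: triangular load, peak 22.5: 7w₀L³/(360EI) = 700.7/EI
  at B: triangular load, peak 22.5: w₀L³/(45EI) = 800.8/EI
  at A: point load 83.8 at a = 1.17: Pab(L + b)/(6LEI) = 326.9/EI
  at B: point load 83.8 at a = 1.17: Pab(L + a)/(6LEI) = 189.3/EI
  θ_A0 = 1028/EI,  θ_B0 = 990.1/EI
Flexibility coefficients: a unit moment at one end gives L/(3EI) there and L/(6EI) at the far end, so f₁₁ = f₂₂ = 3.9/EI and f₁₂ = f₂₁ = 1.95/EI.
Compatibility — zero rotation at each built-in end:
  3.9 M_A + 1.95 M_B = 1028
  1.95 M_A + 3.9 M_B = 990.1
Solving the pair gives M_A = 182.1 kN·m and M_B = 162.8 kN·m (hogging).

M_A = 182.1 kN·m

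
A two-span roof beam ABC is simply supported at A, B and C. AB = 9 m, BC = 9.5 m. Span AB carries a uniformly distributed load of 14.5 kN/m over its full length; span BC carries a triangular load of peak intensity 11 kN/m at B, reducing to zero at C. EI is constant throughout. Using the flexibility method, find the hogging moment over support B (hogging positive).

Release continuity at B by inserting a hinge; the redundant is the internal moment M_B. The primary structure is two simply-supported spans AB and BC.
End slopes at the hinge B, treating each span as simply supported:
  span AB: UDL 14.5: wL³/(24EI) = 440.4/EI
  span BC: triangular load, peak 11: w₀L³/(45EI) = 209.6/EI
  relative rotation θ_0 = (440.4 + 209.6)/EI = 650/EI
A unit hogging moment at B produces rotation L₁/(3EI) + L₂/(3EI) = 6.167/EI.
Slope continuity at B: θ_0 = M_B·6.167/EI, so M_B = 650/6.167 = 105.4 kN·m (hogging).

M_B = 105.4 kN·m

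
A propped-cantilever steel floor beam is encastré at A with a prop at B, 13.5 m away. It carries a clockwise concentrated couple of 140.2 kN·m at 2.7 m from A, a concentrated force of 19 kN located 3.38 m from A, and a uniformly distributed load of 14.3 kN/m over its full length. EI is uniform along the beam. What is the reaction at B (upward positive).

Remove the prop at B; the released (primary) structure is a cantilever built in at A.
Downward deflection at the released point B due to the loads:
  clockwise couple 140.2 at a = 2.7: M₀a(2L − a)/(2EI) = 4599/EI
  point load 19 at a = 3.38: Pa²(3L − a)/(6EI) = 1343/EI
  UDL 14.3: wL⁴/(8EI) = 59372/EI
  δ_0 = 65314/EI
Flexibility coefficient — unit upward force at B: δ_{BB} = L³/(3EI) = 820.1/EI.
The prop prevents deflection at B: R_B = δ_0/δ_{BB} = 65314/820.1 = 79.64 kN.

R_B = 79.64 kN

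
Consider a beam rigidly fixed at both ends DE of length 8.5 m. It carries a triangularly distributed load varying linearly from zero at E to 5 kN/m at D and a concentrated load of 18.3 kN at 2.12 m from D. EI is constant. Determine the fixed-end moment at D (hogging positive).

M_D = 39.92 kN·m

Release both end moments; the primary structure is a simply-supported span DE with redundants M_D and M_E.
On the primary (simply-supported) span, the end slopes from the loading are:
  at D: triangular load, peak 5: w₀L³/(45EI) = 68.24/EI
  at E: triangular load, peak 5: 7w₀L³/(360EI) = 59.71/EI
  at D: point load 18.3 at a = 2.12: Pab(L + b)/(6LEI) = 72.22/EI
  at E: point load 18.3 at a = 2.12: Pab(L + a)/(6LEI) = 51.54/EI
  θ_D0 = 140.5/EI,  θ_E0 = 111.2/EI
Flexibility coefficients: a unit moment at one end gives L/(3EI) there and L/(6EI) at the far end, so f₁₁ = f₂₂ = 2.833/EI and f₁₂ = f₂₁ = 1.417/EI.
Compatibility — zero rotation at each built-in end:
  2.833 M_D + 1.417 M_E = 140.5
  1.417 M_D + 2.833 M_E = 111.2
Solving the pair gives M_D = 39.92 kN·m and M_E = 19.3 kN·m (hogging).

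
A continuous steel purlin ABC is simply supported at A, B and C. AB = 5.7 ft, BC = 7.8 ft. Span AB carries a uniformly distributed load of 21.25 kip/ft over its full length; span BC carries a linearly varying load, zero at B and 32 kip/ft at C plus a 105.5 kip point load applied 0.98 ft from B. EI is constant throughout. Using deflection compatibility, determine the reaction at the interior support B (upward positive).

Take M_B as the redundant. Released structure: two simple spans AB and BC with a hinge at B.
Rotations at B on the released spans (each span's end-slope, ×1/EI):
  span AB: UDL 21.25: wL³/(24EI) = 164/EI
  span BC: triangular load, peak 32: 7w₀L³/(360EI) = 295.3/EI
  span BC: point load 105.5 at a = 0.98: Pab(L + b)/(6LEI) = 220.3/EI
  relative rotation θ_0 = (164 + 515.6)/EI = 679.5/EI
A unit hogging moment at B produces rotation L₁/(3EI) + L₂/(3EI) = 4.5/EI.
Slope continuity at B: θ_0 = M_B·4.5/EI, so M_B = 679.5/4.5 = 151 kip·ft (hogging).
Span AB, ΣM about A with M_B applied at B: R_B^{AB}·5.7 = 345.2 + 151, so R_B^{AB} = 87.05 kip and R_A = 121.1 − 87.05 = 34.07 kip.
Span BC, ΣM about C: R_B^{BC}·7.8 = 1044 + 151, so R_B^{BC} = 153.2 kip and R_C = 230.3 − 153.2 = 77.1 kip.
R_B = 87.05 + 153.2 = 240.3 kip.

R_B = 240.3 kip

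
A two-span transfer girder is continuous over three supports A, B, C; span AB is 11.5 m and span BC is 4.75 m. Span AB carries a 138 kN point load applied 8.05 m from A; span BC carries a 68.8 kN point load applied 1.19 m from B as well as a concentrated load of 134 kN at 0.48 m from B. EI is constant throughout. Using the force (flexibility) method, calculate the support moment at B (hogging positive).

Insert a hinge at B; M_B is the redundant, and each span becomes simply supported.
Rotations at B on the released spans (each span's end-slope, ×1/EI):
  span AB: point load 138 at a = 8.05: Pab(L + a)/(6LEI) = 1086/EI
  span BC: point load 68.8 at a = 1.19: Pab(L + b)/(6LEI) = 84.98/EI
  span BC: point load 134 at a = 0.48: Pab(L + b)/(6LEI) = 86.92/EI
  relative rotation θ_0 = (1086 + 171.9)/EI = 1258/EI
A unit hogging moment at B produces rotation L₁/(3EI) + L₂/(3EI) = 5.417/EI.
Slope continuity at B: θ_0 = M_B·5.417/EI, so M_B = 1258/5.417 = 232.2 kN·m (hogging).

M_B = 232.2 kN·m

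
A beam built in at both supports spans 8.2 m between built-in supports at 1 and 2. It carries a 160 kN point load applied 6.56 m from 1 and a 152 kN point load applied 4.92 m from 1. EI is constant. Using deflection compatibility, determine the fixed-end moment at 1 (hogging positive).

Release both end moments; the primary structure is a simply-supported span 12 with redundants M_1 and M_2.
End rotations of the released simple span under the applied load (×1/EI):
  at 1: point load 160 at a = 6.56: Pab(L + b)/(6LEI) = 344.3/EI
  at 2: point load 160 at a = 6.56: Pab(L + a)/(6LEI) = 516.4/EI
  at 1: point load 152 at a = 4.92: Pab(L + b)/(6LEI) = 572.3/EI
  at 2: point load 152 at a = 4.92: Pab(L + a)/(6LEI) = 654.1/EI
  θ_10 = 916.6/EI,  θ_20 = 1171/EI
Flexibility coefficients: a unit moment at one end gives L/(3EI) there and L/(6EI) at the far end, so f₁₁ = f₂₂ = 2.733/EI and f₁₂ = f₂₁ = 1.367/EI.
Compatibility — zero rotation at each built-in end:
  2.733 M_1 + 1.367 M_2 = 916.6
  1.367 M_1 + 2.733 M_2 = 1171
Solving the pair gives M_1 = 161.6 kN·m and M_2 = 347.4 kN·m (hogging).

M_1 = 161.6 kN·m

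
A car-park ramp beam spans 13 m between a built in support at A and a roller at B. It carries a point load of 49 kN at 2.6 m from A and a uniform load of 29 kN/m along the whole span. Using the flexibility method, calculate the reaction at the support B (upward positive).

Remove the prop at B; the released (primary) structure is a cantilever built in at A.
Deflection at B on the released cantilever, summing each load's contribution:
  point load 49 at a = 2.6: Pa²(3L − a)/(6EI) = 2010/EI
  UDL 29: wL⁴/(8EI) = 103534/EI
  δ_0 = 105543/EI
Flexibility coefficient — unit upward force at B: δ_{BB} = L³/(3EI) = 732.3/EI.
The prop prevents deflection at B: R_B = δ_0/δ_{BB} = 105543/732.3 = 144.1 kN.

R_B = 144.1 kN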